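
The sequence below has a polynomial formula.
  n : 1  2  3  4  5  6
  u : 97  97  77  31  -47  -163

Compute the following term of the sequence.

First differences: 0, -20, -46, -78, -116
Second differences: -20, -26, -32, -38
Third differences: -6, -6, -6
The third differences are constant (-6).
-38 − 6 = -44;  -116 − 44 = -160;  -163 − 160 = -323

-323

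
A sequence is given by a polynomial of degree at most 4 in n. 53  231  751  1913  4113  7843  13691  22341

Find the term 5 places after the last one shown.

138281

178, 520, 1162, 2200, 3730, 5848, 8650
342, 642, 1038, 1530, 2118, 2802
300, 396, 492, 588, 684
96, 96, 96, 96
The fourth differences are constant (96).
684 + 96 = 780;  2802 + 780 = 3582;  8650 + 3582 = 12232;  22341 + 12232 = 34573
780 + 96 = 876;  3582 + 876 = 4458;  12232 + 4458 = 16690;  34573 + 16690 = 51263
876 + 96 = 972;  4458 + 972 = 5430;  16690 + 5430 = 22120;  51263 + 22120 = 73383
972 + 96 = 1068;  5430 + 1068 = 6498;  22120 + 6498 = 28618;  73383 + 28618 = 102001
1068 + 96 = 1164;  6498 + 1164 = 7662;  28618 + 7662 = 36280;  102001 + 36280 = 138281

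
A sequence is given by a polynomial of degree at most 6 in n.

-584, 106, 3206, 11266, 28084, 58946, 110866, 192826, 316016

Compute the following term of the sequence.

Δ: 690, 3100, 8060, 16818, 30862, 51920, 81960, 123190
Δ²: 2410, 4960, 8758, 14044, 21058, 30040, 41230
Δ³: 2550, 3798, 5286, 7014, 8982, 11190
Δ⁴: 1248, 1488, 1728, 1968, 2208
Δ⁵: 240, 240, 240, 240
The fifth differences are constant (240).
2208 + 240 = 2448;  11190 + 2448 = 13638;  41230 + 13638 = 54868;  123190 + 54868 = 178058;  316016 + 178058 = 494074

494074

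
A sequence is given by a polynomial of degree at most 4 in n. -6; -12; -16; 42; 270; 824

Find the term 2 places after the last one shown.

3774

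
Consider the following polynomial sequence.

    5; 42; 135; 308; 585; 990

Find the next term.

Δ: 37, 93, 173, 277, 405
Δ²: 56, 80, 104, 128
Δ³: 24, 24, 24
Third differences constant at 24.
128 + 24 = 152;  405 + 152 = 557;  990 + 557 = 1547

1547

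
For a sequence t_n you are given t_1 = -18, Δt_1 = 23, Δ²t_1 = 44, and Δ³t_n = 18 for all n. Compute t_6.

717

Build the table forward from the leading diagonal:
Δ³: 18  18  18  18  18  18
Δ²: 44  62  80  98  116  134
Δ: 23  67  129  209  307  423
t: -18  5  72  201  410  717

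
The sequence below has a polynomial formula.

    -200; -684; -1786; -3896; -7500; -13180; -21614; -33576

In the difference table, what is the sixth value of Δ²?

First differences: -484, -1102, -2110, -3604, -5680, -8434, -11962
Second differences: -618, -1008, -1494, -2076, -2754, -3528
Third differences: -390, -486, -582, -678, -774
Fourth differences: -96, -96, -96, -96

-3528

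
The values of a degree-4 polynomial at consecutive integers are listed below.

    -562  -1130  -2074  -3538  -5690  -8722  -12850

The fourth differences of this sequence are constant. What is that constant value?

D1: -568, -944, -1464, -2152, -3032, -4128
D2: -376, -520, -688, -880, -1096
D3: -144, -168, -192, -216
D4: -24, -24, -24

-24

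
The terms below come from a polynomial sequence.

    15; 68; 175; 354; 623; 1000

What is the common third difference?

18

First differences: 53, 107, 179, 269, 377
Second differences: 54, 72, 90, 108
Third differences: 18, 18, 18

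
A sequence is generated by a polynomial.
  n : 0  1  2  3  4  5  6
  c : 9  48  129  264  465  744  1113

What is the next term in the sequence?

D1: 39  81  135  201  279  369
D2: 42  54  66  78  90
D3: 12  12  12  12
Third differences constant at 12.
90 + 12 = 102;  369 + 102 = 471;  1113 + 471 = 1584

1584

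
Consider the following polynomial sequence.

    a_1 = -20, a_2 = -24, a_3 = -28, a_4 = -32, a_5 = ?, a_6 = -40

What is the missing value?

-36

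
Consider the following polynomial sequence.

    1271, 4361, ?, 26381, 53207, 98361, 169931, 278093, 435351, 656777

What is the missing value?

11643

Using the last 7 terms:
26826, 45154, 71570, 108162, 157258, 221426
18328, 26416, 36592, 49096, 64168
8088, 10176, 12504, 15072
2088, 2328, 2568
240, 240
Constant fifth difference = 240.
Extend backward: 2088 − 240 = 1848;  8088 − 1848 = 6240;  18328 − 6240 = 12088;  26826 − 12088 = 14738;  26381 − 14738 = 11643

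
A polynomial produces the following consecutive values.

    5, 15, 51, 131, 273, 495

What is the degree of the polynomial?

3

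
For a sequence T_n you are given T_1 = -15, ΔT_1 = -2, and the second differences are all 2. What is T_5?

-11

Build the table forward from the leading diagonal:
D2: 2  2  2  2  2
D1: -2  0  2  4  6
T: -15  -17  -17  -15  -11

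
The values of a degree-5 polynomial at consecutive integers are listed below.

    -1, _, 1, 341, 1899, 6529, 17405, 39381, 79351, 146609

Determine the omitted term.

-15

Using the last 8 terms:
340  1558  4630  10876  21976  39970  67258
1218  3072  6246  11100  17994  27288
1854  3174  4854  6894  9294
1320  1680  2040  2400
360  360  360
Constant fifth difference = 360.
Extend backward: 1320 − 360 = 960;  1854 − 960 = 894;  1218 − 894 = 324;  340 − 324 = 16;  1 − 16 = -15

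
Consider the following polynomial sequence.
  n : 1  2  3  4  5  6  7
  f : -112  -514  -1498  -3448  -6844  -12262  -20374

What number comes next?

-31948

Δ: -402  -984  -1950  -3396  -5418  -8112
Δ²: -582  -966  -1446  -2022  -2694
Δ³: -384  -480  -576  -672
Δ⁴: -96  -96  -96
The fourth differences are constant (-96).
-672 − 96 = -768;  -2694 − 768 = -3462;  -8112 − 3462 = -11574;  -20374 − 11574 = -31948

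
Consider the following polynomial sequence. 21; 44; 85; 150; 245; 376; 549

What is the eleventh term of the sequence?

First differences: 23  41  65  95  131  173
Second differences: 18  24  30  36  42
Third differences: 6  6  6  6
Third differences constant at 6.
42 + 6 = 48;  173 + 48 = 221;  549 + 221 = 770
48 + 6 = 54;  221 + 54 = 275;  770 + 275 = 1045
54 + 6 = 60;  275 + 60 = 335;  1045 + 335 = 1380
60 + 6 = 66;  335 + 66 = 401;  1380 + 401 = 1781

1781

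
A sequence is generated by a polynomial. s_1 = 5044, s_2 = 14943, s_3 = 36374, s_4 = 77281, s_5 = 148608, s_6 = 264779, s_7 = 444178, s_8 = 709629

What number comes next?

Δ: 9899 , 21431 , 40907 , 71327 , 116171 , 179399 , 265451
Δ²: 11532 , 19476 , 30420 , 44844 , 63228 , 86052
Δ³: 7944 , 10944 , 14424 , 18384 , 22824
Δ⁴: 3000 , 3480 , 3960 , 4440
Δ⁵: 480 , 480 , 480
The fifth differences are constant (480).
4440 + 480 = 4920;  22824 + 4920 = 27744;  86052 + 27744 = 113796;  265451 + 113796 = 379247;  709629 + 379247 = 1088876

1088876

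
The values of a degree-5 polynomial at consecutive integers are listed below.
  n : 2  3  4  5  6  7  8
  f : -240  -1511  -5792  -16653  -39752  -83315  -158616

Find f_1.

-17

D1: -1271, -4281, -10861, -23099, -43563, -75301
D2: -3010, -6580, -12238, -20464, -31738
D3: -3570, -5658, -8226, -11274
D4: -2088, -2568, -3048
D5: -480, -480
The fifth differences are constant at -480.
Work back: -2088 + 480 = -1608;  -3570 + 1608 = -1962;  -3010 + 1962 = -1048;  -1271 + 1048 = -223;  -240 + 223 = -17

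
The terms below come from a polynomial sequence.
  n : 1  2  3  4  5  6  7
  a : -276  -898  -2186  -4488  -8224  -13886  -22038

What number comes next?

Δ: -622 , -1288 , -2302 , -3736 , -5662 , -8152
Δ²: -666 , -1014 , -1434 , -1926 , -2490
Δ³: -348 , -420 , -492 , -564
Δ⁴: -72 , -72 , -72
Constant fourth difference = -72, so extend:
-564 − 72 = -636;  -2490 − 636 = -3126;  -8152 − 3126 = -11278;  -22038 − 11278 = -33316

-33316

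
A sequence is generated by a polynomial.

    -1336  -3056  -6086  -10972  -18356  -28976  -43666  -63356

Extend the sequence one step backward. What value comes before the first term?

-476

Δ: -1720, -3030, -4886, -7384, -10620, -14690, -19690
Δ²: -1310, -1856, -2498, -3236, -4070, -5000
Δ³: -546, -642, -738, -834, -930
Δ⁴: -96, -96, -96, -96
The fourth differences are constant at -96.
Work back: -546 + 96 = -450;  -1310 + 450 = -860;  -1720 + 860 = -860;  -1336 + 860 = -476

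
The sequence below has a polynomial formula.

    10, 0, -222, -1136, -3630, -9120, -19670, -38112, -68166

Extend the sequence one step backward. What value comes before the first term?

0

First differences: -10, -222, -914, -2494, -5490, -10550, -18442, -30054
Second differences: -212, -692, -1580, -2996, -5060, -7892, -11612
Third differences: -480, -888, -1416, -2064, -2832, -3720
Fourth differences: -408, -528, -648, -768, -888
Fifth differences: -120, -120, -120, -120
The fifth differences are constant at -120.
Work back: -408 + 120 = -288;  -480 + 288 = -192;  -212 + 192 = -20;  -10 + 20 = 10;  10 − 10 = 0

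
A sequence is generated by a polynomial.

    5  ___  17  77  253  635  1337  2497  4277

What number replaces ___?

7

Using the last 7 terms:
Δ: 60, 176, 382, 702, 1160, 1780
Δ²: 116, 206, 320, 458, 620
Δ³: 90, 114, 138, 162
Δ⁴: 24, 24, 24
Constant fourth difference = 24.
Extend backward: 90 − 24 = 66;  116 − 66 = 50;  60 − 50 = 10;  17 − 10 = 7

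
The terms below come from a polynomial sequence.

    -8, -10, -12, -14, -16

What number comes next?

-18

-2, -2, -2, -2
First differences constant at -2.
-16 − 2 = -18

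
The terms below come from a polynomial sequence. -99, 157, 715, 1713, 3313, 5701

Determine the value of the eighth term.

13705

Δ: 256 , 558 , 998 , 1600 , 2388
Δ²: 302 , 440 , 602 , 788
Δ³: 138 , 162 , 186
Δ⁴: 24 , 24
Fourth differences constant at 24.
186 + 24 = 210;  788 + 210 = 998;  2388 + 998 = 3386;  5701 + 3386 = 9087
210 + 24 = 234;  998 + 234 = 1232;  3386 + 1232 = 4618;  9087 + 4618 = 13705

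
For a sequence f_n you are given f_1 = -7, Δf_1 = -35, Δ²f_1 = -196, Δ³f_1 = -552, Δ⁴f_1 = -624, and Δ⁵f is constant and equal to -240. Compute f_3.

Build the table forward from the leading diagonal:
D5: -240  -240  -240
D4: -624  -864  -1104
D3: -552  -1176  -2040
D2: -196  -748  -1924
D1: -35  -231  -979
f: -7  -42  -273

-273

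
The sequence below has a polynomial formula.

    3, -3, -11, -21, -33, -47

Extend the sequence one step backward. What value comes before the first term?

First differences: -6  -8  -10  -12  -14
Second differences: -2  -2  -2  -2
The second differences are constant at -2.
Work back: -6 + 2 = -4;  3 + 4 = 7

7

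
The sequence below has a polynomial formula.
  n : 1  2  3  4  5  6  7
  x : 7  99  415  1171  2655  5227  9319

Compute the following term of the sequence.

Δ: 92 , 316 , 756 , 1484 , 2572 , 4092
Δ²: 224 , 440 , 728 , 1088 , 1520
Δ³: 216 , 288 , 360 , 432
Δ⁴: 72 , 72 , 72
Fourth differences constant at 72.
432 + 72 = 504;  1520 + 504 = 2024;  4092 + 2024 = 6116;  9319 + 6116 = 15435

15435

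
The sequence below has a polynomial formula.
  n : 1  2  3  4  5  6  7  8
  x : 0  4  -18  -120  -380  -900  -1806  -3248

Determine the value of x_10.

-8460

D1: 4 , -22 , -102 , -260 , -520 , -906 , -1442
D2: -26 , -80 , -158 , -260 , -386 , -536
D3: -54 , -78 , -102 , -126 , -150
D4: -24 , -24 , -24 , -24
Fourth differences constant at -24.
-150 − 24 = -174;  -536 − 174 = -710;  -1442 − 710 = -2152;  -3248 − 2152 = -5400
-174 − 24 = -198;  -710 − 198 = -908;  -2152 − 908 = -3060;  -5400 − 3060 = -8460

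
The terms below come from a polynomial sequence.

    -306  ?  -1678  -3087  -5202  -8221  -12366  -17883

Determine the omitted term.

-801

Using the last 6 terms:
Δ: -1409  -2115  -3019  -4145  -5517
Δ²: -706  -904  -1126  -1372
Δ³: -198  -222  -246
Δ⁴: -24  -24
Constant fourth difference = -24.
Extend backward: -198 + 24 = -174;  -706 + 174 = -532;  -1409 + 532 = -877;  -1678 + 877 = -801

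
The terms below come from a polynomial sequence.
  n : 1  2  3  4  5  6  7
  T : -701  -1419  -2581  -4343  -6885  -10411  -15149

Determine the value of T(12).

-66679

D1: -718 , -1162 , -1762 , -2542 , -3526 , -4738
D2: -444 , -600 , -780 , -984 , -1212
D3: -156 , -180 , -204 , -228
D4: -24 , -24 , -24
Fourth differences constant at -24.
-228 − 24 = -252;  -1212 − 252 = -1464;  -4738 − 1464 = -6202;  -15149 − 6202 = -21351
-252 − 24 = -276;  -1464 − 276 = -1740;  -6202 − 1740 = -7942;  -21351 − 7942 = -29293
-276 − 24 = -300;  -1740 − 300 = -2040;  -7942 − 2040 = -9982;  -29293 − 9982 = -39275
-300 − 24 = -324;  -2040 − 324 = -2364;  -9982 − 2364 = -12346;  -39275 − 12346 = -51621
-324 − 24 = -348;  -2364 − 348 = -2712;  -12346 − 2712 = -15058;  -51621 − 15058 = -66679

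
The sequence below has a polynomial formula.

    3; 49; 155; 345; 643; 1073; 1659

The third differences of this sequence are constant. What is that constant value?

24

First differences: 46, 106, 190, 298, 430, 586
Second differences: 60, 84, 108, 132, 156
Third differences: 24, 24, 24, 24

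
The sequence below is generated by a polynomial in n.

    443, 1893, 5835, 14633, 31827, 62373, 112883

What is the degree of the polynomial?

5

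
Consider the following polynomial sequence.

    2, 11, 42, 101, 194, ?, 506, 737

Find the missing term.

327

Using the first 5 terms:
First differences: 9, 31, 59, 93
Second differences: 22, 28, 34
Third differences: 6, 6
Constant third difference = 6.
Extend forward: 34 + 6 = 40;  93 + 40 = 133;  194 + 133 = 327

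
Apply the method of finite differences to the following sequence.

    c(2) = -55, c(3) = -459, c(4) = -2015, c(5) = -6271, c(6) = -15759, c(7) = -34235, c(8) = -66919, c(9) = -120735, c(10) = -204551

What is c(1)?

Δ: -404, -1556, -4256, -9488, -18476, -32684, -53816, -83816
Δ²: -1152, -2700, -5232, -8988, -14208, -21132, -30000
Δ³: -1548, -2532, -3756, -5220, -6924, -8868
Δ⁴: -984, -1224, -1464, -1704, -1944
Δ⁵: -240, -240, -240, -240
The fifth differences are constant at -240.
Work back: -984 + 240 = -744;  -1548 + 744 = -804;  -1152 + 804 = -348;  -404 + 348 = -56;  -55 + 56 = 1

1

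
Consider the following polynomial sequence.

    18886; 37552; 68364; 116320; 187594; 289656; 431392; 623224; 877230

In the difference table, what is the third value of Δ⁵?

120

First differences: 18666, 30812, 47956, 71274, 102062, 141736, 191832, 254006
Second differences: 12146, 17144, 23318, 30788, 39674, 50096, 62174
Third differences: 4998, 6174, 7470, 8886, 10422, 12078
Fourth differences: 1176, 1296, 1416, 1536, 1656
Fifth differences: 120, 120, 120, 120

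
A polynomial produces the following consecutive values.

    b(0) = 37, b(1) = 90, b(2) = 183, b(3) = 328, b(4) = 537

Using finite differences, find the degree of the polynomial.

3

Δ: 53, 93, 145, 209
Δ²: 40, 52, 64
Δ³: 12, 12
The third differences are constant, so the polynomial has degree 3.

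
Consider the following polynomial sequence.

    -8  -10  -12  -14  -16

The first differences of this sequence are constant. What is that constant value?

-2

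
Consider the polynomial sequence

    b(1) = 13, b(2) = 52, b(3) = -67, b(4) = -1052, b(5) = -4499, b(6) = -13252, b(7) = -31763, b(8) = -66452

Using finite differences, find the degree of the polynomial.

Δ: 39, -119, -985, -3447, -8753, -18511, -34689
Δ²: -158, -866, -2462, -5306, -9758, -16178
Δ³: -708, -1596, -2844, -4452, -6420
Δ⁴: -888, -1248, -1608, -1968
Δ⁵: -360, -360, -360
The fifth differences are constant, so the polynomial has degree 5.

5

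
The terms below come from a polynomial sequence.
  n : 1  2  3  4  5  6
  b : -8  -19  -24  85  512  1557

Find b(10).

21277

D1: -11, -5, 109, 427, 1045
D2: 6, 114, 318, 618
D3: 108, 204, 300
D4: 96, 96
The fourth differences are constant (96).
300 + 96 = 396;  618 + 396 = 1014;  1045 + 1014 = 2059;  1557 + 2059 = 3616
396 + 96 = 492;  1014 + 492 = 1506;  2059 + 1506 = 3565;  3616 + 3565 = 7181
492 + 96 = 588;  1506 + 588 = 2094;  3565 + 2094 = 5659;  7181 + 5659 = 12840
588 + 96 = 684;  2094 + 684 = 2778;  5659 + 2778 = 8437;  12840 + 8437 = 21277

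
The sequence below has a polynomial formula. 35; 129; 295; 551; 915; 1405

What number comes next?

2039

Δ: 94, 166, 256, 364, 490
Δ²: 72, 90, 108, 126
Δ³: 18, 18, 18
Constant third difference = 18, so extend:
126 + 18 = 144;  490 + 144 = 634;  1405 + 634 = 2039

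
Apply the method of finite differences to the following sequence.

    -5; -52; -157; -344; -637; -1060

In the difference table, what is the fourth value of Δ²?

-130

D1: -47, -105, -187, -293, -423
D2: -58, -82, -106, -130
D3: -24, -24, -24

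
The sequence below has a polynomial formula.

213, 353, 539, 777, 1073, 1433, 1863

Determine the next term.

2369

First differences: 140  186  238  296  360  430
Second differences: 46  52  58  64  70
Third differences: 6  6  6  6
Third differences constant at 6.
70 + 6 = 76;  430 + 76 = 506;  1863 + 506 = 2369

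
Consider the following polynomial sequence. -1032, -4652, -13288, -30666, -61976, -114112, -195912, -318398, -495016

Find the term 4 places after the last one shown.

-2110008

-3620 , -8636 , -17378 , -31310 , -52136 , -81800 , -122486 , -176618
-5016 , -8742 , -13932 , -20826 , -29664 , -40686 , -54132
-3726 , -5190 , -6894 , -8838 , -11022 , -13446
-1464 , -1704 , -1944 , -2184 , -2424
-240 , -240 , -240 , -240
Constant fifth difference = -240, so extend:
-2424 − 240 = -2664;  -13446 − 2664 = -16110;  -54132 − 16110 = -70242;  -176618 − 70242 = -246860;  -495016 − 246860 = -741876
-2664 − 240 = -2904;  -16110 − 2904 = -19014;  -70242 − 19014 = -89256;  -246860 − 89256 = -336116;  -741876 − 336116 = -1077992
-2904 − 240 = -3144;  -19014 − 3144 = -22158;  -89256 − 22158 = -111414;  -336116 − 111414 = -447530;  -1077992 − 447530 = -1525522
-3144 − 240 = -3384;  -22158 − 3384 = -25542;  -111414 − 25542 = -136956;  -447530 − 136956 = -584486;  -1525522 − 584486 = -2110008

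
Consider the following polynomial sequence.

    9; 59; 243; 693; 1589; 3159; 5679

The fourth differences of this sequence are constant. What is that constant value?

48

D1: 50, 184, 450, 896, 1570, 2520
D2: 134, 266, 446, 674, 950
D3: 132, 180, 228, 276
D4: 48, 48, 48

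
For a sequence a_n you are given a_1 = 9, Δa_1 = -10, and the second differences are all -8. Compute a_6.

-121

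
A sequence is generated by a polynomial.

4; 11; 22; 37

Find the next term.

56

7, 11, 15
4, 4
The second differences are constant (4).
15 + 4 = 19;  37 + 19 = 56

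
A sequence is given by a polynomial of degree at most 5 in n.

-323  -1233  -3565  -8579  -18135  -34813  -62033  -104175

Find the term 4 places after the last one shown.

Δ: -910, -2332, -5014, -9556, -16678, -27220, -42142
Δ²: -1422, -2682, -4542, -7122, -10542, -14922
Δ³: -1260, -1860, -2580, -3420, -4380
Δ⁴: -600, -720, -840, -960
Δ⁵: -120, -120, -120
Fifth differences constant at -120.
-960 − 120 = -1080;  -4380 − 1080 = -5460;  -14922 − 5460 = -20382;  -42142 − 20382 = -62524;  -104175 − 62524 = -166699
-1080 − 120 = -1200;  -5460 − 1200 = -6660;  -20382 − 6660 = -27042;  -62524 − 27042 = -89566;  -166699 − 89566 = -256265
-1200 − 120 = -1320;  -6660 − 1320 = -7980;  -27042 − 7980 = -35022;  -89566 − 35022 = -124588;  -256265 − 124588 = -380853
-1320 − 120 = -1440;  -7980 − 1440 = -9420;  -35022 − 9420 = -44442;  -124588 − 44442 = -169030;  -380853 − 169030 = -549883

-549883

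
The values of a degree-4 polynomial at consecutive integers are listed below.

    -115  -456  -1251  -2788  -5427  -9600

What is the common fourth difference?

-72

D1: -341, -795, -1537, -2639, -4173
D2: -454, -742, -1102, -1534
D3: -288, -360, -432
D4: -72, -72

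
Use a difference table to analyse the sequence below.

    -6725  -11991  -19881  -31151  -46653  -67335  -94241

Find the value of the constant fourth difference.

Δ: -5266, -7890, -11270, -15502, -20682, -26906
Δ²: -2624, -3380, -4232, -5180, -6224
Δ³: -756, -852, -948, -1044
Δ⁴: -96, -96, -96

-96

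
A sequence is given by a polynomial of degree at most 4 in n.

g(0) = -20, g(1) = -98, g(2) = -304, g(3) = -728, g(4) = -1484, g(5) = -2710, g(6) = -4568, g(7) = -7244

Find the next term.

-10948

Δ: -78  -206  -424  -756  -1226  -1858  -2676
Δ²: -128  -218  -332  -470  -632  -818
Δ³: -90  -114  -138  -162  -186
Δ⁴: -24  -24  -24  -24
Constant fourth difference = -24, so extend:
-186 − 24 = -210;  -818 − 210 = -1028;  -2676 − 1028 = -3704;  -7244 − 3704 = -10948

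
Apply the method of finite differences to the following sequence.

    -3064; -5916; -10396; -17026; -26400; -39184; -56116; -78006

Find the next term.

-105736

Δ: -2852 , -4480 , -6630 , -9374 , -12784 , -16932 , -21890
Δ²: -1628 , -2150 , -2744 , -3410 , -4148 , -4958
Δ³: -522 , -594 , -666 , -738 , -810
Δ⁴: -72 , -72 , -72 , -72
Fourth differences constant at -72.
-810 − 72 = -882;  -4958 − 882 = -5840;  -21890 − 5840 = -27730;  -78006 − 27730 = -105736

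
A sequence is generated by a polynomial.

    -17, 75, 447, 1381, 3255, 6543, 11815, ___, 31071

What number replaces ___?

19737

Using the first 7 terms:
D1: 92, 372, 934, 1874, 3288, 5272
D2: 280, 562, 940, 1414, 1984
D3: 282, 378, 474, 570
D4: 96, 96, 96
Constant fourth difference = 96.
Extend forward: 570 + 96 = 666;  1984 + 666 = 2650;  5272 + 2650 = 7922;  11815 + 7922 = 19737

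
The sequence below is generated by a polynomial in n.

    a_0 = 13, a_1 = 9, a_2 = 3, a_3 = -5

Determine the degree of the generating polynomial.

2

D1: -4, -6, -8
D2: -2, -2
The second differences are constant, so the polynomial has degree 2.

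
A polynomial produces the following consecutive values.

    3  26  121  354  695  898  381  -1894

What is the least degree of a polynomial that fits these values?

5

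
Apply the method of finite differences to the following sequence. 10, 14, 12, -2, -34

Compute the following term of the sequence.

4 , -2 , -14 , -32
-6 , -12 , -18
-6 , -6
Constant third difference = -6, so extend:
-18 − 6 = -24;  -32 − 24 = -56;  -34 − 56 = -90

-90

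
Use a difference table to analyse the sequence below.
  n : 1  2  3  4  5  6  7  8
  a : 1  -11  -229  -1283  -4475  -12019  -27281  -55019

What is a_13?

Δ: -12  -218  -1054  -3192  -7544  -15262  -27738
Δ²: -206  -836  -2138  -4352  -7718  -12476
Δ³: -630  -1302  -2214  -3366  -4758
Δ⁴: -672  -912  -1152  -1392
Δ⁵: -240  -240  -240
Fifth differences constant at -240.
-1392 − 240 = -1632;  -4758 − 1632 = -6390;  -12476 − 6390 = -18866;  -27738 − 18866 = -46604;  -55019 − 46604 = -101623
-1632 − 240 = -1872;  -6390 − 1872 = -8262;  -18866 − 8262 = -27128;  -46604 − 27128 = -73732;  -101623 − 73732 = -175355
-1872 − 240 = -2112;  -8262 − 2112 = -10374;  -27128 − 10374 = -37502;  -73732 − 37502 = -111234;  -175355 − 111234 = -286589
-2112 − 240 = -2352;  -10374 − 2352 = -12726;  -37502 − 12726 = -50228;  -111234 − 50228 = -161462;  -286589 − 161462 = -448051
-2352 − 240 = -2592;  -12726 − 2592 = -15318;  -50228 − 15318 = -65546;  -161462 − 65546 = -227008;  -448051 − 227008 = -675059

-675059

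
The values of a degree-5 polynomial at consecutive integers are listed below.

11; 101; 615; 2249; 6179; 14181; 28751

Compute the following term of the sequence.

53225

90 , 514 , 1634 , 3930 , 8002 , 14570
424 , 1120 , 2296 , 4072 , 6568
696 , 1176 , 1776 , 2496
480 , 600 , 720
120 , 120
Fifth differences constant at 120.
720 + 120 = 840;  2496 + 840 = 3336;  6568 + 3336 = 9904;  14570 + 9904 = 24474;  28751 + 24474 = 53225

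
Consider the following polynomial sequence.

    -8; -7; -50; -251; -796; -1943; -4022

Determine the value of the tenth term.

D1: 1 , -43 , -201 , -545 , -1147 , -2079
D2: -44 , -158 , -344 , -602 , -932
D3: -114 , -186 , -258 , -330
D4: -72 , -72 , -72
The fourth differences are constant (-72).
-330 − 72 = -402;  -932 − 402 = -1334;  -2079 − 1334 = -3413;  -4022 − 3413 = -7435
-402 − 72 = -474;  -1334 − 474 = -1808;  -3413 − 1808 = -5221;  -7435 − 5221 = -12656
-474 − 72 = -546;  -1808 − 546 = -2354;  -5221 − 2354 = -7575;  -12656 − 7575 = -20231

-20231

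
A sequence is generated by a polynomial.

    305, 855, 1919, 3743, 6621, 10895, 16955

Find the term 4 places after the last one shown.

First differences: 550, 1064, 1824, 2878, 4274, 6060
Second differences: 514, 760, 1054, 1396, 1786
Third differences: 246, 294, 342, 390
Fourth differences: 48, 48, 48
Constant fourth difference = 48, so extend:
390 + 48 = 438;  1786 + 438 = 2224;  6060 + 2224 = 8284;  16955 + 8284 = 25239
438 + 48 = 486;  2224 + 486 = 2710;  8284 + 2710 = 10994;  25239 + 10994 = 36233
486 + 48 = 534;  2710 + 534 = 3244;  10994 + 3244 = 14238;  36233 + 14238 = 50471
534 + 48 = 582;  3244 + 582 = 3826;  14238 + 3826 = 18064;  50471 + 18064 = 68535

68535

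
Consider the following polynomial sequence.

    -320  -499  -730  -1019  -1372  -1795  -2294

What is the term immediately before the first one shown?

-187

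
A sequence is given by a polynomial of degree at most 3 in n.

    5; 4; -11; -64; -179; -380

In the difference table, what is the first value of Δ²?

-14

Δ: -1, -15, -53, -115, -201
Δ²: -14, -38, -62, -86
Δ³: -24, -24, -24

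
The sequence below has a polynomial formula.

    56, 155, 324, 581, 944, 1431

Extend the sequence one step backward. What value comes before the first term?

9

D1: 99, 169, 257, 363, 487
D2: 70, 88, 106, 124
D3: 18, 18, 18
The third differences are constant at 18.
Work back: 70 − 18 = 52;  99 − 52 = 47;  56 − 47 = 9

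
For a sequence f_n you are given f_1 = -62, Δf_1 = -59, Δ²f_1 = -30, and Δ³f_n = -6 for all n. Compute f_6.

-717

Build the table forward from the leading diagonal:
Δ³: -6  -6  -6  -6  -6  -6
Δ²: -30  -36  -42  -48  -54  -60
Δ: -59  -89  -125  -167  -215  -269
f: -62  -121  -210  -335  -502  -717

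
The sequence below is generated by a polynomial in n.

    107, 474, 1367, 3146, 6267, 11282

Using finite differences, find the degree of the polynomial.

4

D1: 367, 893, 1779, 3121, 5015
D2: 526, 886, 1342, 1894
D3: 360, 456, 552
D4: 96, 96
The fourth differences are constant, so the polynomial has degree 4.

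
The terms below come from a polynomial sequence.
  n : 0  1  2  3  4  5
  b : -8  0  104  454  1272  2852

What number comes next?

First differences: 8, 104, 350, 818, 1580
Second differences: 96, 246, 468, 762
Third differences: 150, 222, 294
Fourth differences: 72, 72
Constant fourth difference = 72, so extend:
294 + 72 = 366;  762 + 366 = 1128;  1580 + 1128 = 2708;  2852 + 2708 = 5560

5560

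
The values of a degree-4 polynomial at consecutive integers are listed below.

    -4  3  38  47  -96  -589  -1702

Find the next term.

-3777

Δ: 7, 35, 9, -143, -493, -1113
Δ²: 28, -26, -152, -350, -620
Δ³: -54, -126, -198, -270
Δ⁴: -72, -72, -72
The fourth differences are constant (-72).
-270 − 72 = -342;  -620 − 342 = -962;  -1113 − 962 = -2075;  -1702 − 2075 = -3777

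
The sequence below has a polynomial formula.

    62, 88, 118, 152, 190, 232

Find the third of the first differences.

First differences: 26, 30, 34, 38, 42
Second differences: 4, 4, 4, 4

34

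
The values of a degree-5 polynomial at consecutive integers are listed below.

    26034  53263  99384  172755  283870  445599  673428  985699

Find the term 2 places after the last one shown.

D1: 27229  46121  73371  111115  161729  227829  312271
D2: 18892  27250  37744  50614  66100  84442
D3: 8358  10494  12870  15486  18342
D4: 2136  2376  2616  2856
D5: 240  240  240
Fifth differences constant at 240.
2856 + 240 = 3096;  18342 + 3096 = 21438;  84442 + 21438 = 105880;  312271 + 105880 = 418151;  985699 + 418151 = 1403850
3096 + 240 = 3336;  21438 + 3336 = 24774;  105880 + 24774 = 130654;  418151 + 130654 = 548805;  1403850 + 548805 = 1952655

1952655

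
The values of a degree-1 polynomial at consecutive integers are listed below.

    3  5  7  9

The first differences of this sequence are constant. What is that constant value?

Δ: 2, 2, 2

2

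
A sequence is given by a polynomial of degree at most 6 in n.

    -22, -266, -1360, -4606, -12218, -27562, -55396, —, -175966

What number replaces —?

Using the first 7 terms:
D1: -244  -1094  -3246  -7612  -15344  -27834
D2: -850  -2152  -4366  -7732  -12490
D3: -1302  -2214  -3366  -4758
D4: -912  -1152  -1392
D5: -240  -240
Constant fifth difference = -240.
Extend forward: -1392 − 240 = -1632;  -4758 − 1632 = -6390;  -12490 − 6390 = -18880;  -27834 − 18880 = -46714;  -55396 − 46714 = -102110

-102110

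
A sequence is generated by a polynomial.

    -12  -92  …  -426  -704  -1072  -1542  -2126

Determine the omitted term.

-226

Using the last 5 terms:
-278  -368  -470  -584
-90  -102  -114
-12  -12
Constant third difference = -12.
Extend backward: -90 + 12 = -78;  -278 + 78 = -200;  -426 + 200 = -226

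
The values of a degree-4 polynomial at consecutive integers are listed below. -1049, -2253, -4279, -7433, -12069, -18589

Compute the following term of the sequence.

D1: -1204 , -2026 , -3154 , -4636 , -6520
D2: -822 , -1128 , -1482 , -1884
D3: -306 , -354 , -402
D4: -48 , -48
The fourth differences are constant (-48).
-402 − 48 = -450;  -1884 − 450 = -2334;  -6520 − 2334 = -8854;  -18589 − 8854 = -27443

-27443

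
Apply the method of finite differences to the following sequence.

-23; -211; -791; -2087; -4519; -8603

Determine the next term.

First differences: -188, -580, -1296, -2432, -4084
Second differences: -392, -716, -1136, -1652
Third differences: -324, -420, -516
Fourth differences: -96, -96
Fourth differences constant at -96.
-516 − 96 = -612;  -1652 − 612 = -2264;  -4084 − 2264 = -6348;  -8603 − 6348 = -14951

-14951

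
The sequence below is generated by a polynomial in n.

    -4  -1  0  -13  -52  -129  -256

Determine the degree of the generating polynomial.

3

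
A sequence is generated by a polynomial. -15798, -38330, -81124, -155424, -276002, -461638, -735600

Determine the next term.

-22532, -42794, -74300, -120578, -185636, -273962
-20262, -31506, -46278, -65058, -88326
-11244, -14772, -18780, -23268
-3528, -4008, -4488
-480, -480
The fifth differences are constant (-480).
-4488 − 480 = -4968;  -23268 − 4968 = -28236;  -88326 − 28236 = -116562;  -273962 − 116562 = -390524;  -735600 − 390524 = -1126124

-1126124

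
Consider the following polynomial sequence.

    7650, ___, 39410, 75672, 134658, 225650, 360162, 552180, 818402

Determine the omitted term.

18582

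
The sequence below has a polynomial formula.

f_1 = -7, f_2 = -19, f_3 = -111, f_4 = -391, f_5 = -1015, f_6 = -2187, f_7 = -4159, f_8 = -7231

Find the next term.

Δ: -12, -92, -280, -624, -1172, -1972, -3072
Δ²: -80, -188, -344, -548, -800, -1100
Δ³: -108, -156, -204, -252, -300
Δ⁴: -48, -48, -48, -48
The fourth differences are constant (-48).
-300 − 48 = -348;  -1100 − 348 = -1448;  -3072 − 1448 = -4520;  -7231 − 4520 = -11751

-11751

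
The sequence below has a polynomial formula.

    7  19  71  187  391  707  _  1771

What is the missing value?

1159

Using the first 6 terms:
Δ: 12  52  116  204  316
Δ²: 40  64  88  112
Δ³: 24  24  24
Constant third difference = 24.
Extend forward: 112 + 24 = 136;  316 + 136 = 452;  707 + 452 = 1159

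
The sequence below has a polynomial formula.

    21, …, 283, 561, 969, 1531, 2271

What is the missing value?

Using the last 5 terms:
D1: 278  408  562  740
D2: 130  154  178
D3: 24  24
Constant third difference = 24.
Extend backward: 130 − 24 = 106;  278 − 106 = 172;  283 − 172 = 111

111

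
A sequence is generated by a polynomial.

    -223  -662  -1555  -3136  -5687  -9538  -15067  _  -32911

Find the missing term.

-22700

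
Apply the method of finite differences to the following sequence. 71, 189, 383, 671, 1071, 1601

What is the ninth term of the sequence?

D1: 118 , 194 , 288 , 400 , 530
D2: 76 , 94 , 112 , 130
D3: 18 , 18 , 18
The third differences are constant (18).
130 + 18 = 148;  530 + 148 = 678;  1601 + 678 = 2279
148 + 18 = 166;  678 + 166 = 844;  2279 + 844 = 3123
166 + 18 = 184;  844 + 184 = 1028;  3123 + 1028 = 4151

4151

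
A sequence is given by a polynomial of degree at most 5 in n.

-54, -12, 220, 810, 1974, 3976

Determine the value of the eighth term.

42, 232, 590, 1164, 2002
190, 358, 574, 838
168, 216, 264
48, 48
Constant fourth difference = 48, so extend:
264 + 48 = 312;  838 + 312 = 1150;  2002 + 1150 = 3152;  3976 + 3152 = 7128
312 + 48 = 360;  1150 + 360 = 1510;  3152 + 1510 = 4662;  7128 + 4662 = 11790

11790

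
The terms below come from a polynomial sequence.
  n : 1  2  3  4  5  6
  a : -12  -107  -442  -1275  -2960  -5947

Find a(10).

D1: -95 , -335 , -833 , -1685 , -2987
D2: -240 , -498 , -852 , -1302
D3: -258 , -354 , -450
D4: -96 , -96
The fourth differences are constant (-96).
-450 − 96 = -546;  -1302 − 546 = -1848;  -2987 − 1848 = -4835;  -5947 − 4835 = -10782
-546 − 96 = -642;  -1848 − 642 = -2490;  -4835 − 2490 = -7325;  -10782 − 7325 = -18107
-642 − 96 = -738;  -2490 − 738 = -3228;  -7325 − 3228 = -10553;  -18107 − 10553 = -28660
-738 − 96 = -834;  -3228 − 834 = -4062;  -10553 − 4062 = -14615;  -28660 − 14615 = -43275

-43275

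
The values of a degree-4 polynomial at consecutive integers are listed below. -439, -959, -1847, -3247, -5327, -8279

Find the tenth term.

-33487

Δ: -520, -888, -1400, -2080, -2952
Δ²: -368, -512, -680, -872
Δ³: -144, -168, -192
Δ⁴: -24, -24
Constant fourth difference = -24, so extend:
-192 − 24 = -216;  -872 − 216 = -1088;  -2952 − 1088 = -4040;  -8279 − 4040 = -12319
-216 − 24 = -240;  -1088 − 240 = -1328;  -4040 − 1328 = -5368;  -12319 − 5368 = -17687
-240 − 24 = -264;  -1328 − 264 = -1592;  -5368 − 1592 = -6960;  -17687 − 6960 = -24647
-264 − 24 = -288;  -1592 − 288 = -1880;  -6960 − 1880 = -8840;  -24647 − 8840 = -33487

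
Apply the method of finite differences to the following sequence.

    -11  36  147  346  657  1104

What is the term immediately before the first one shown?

-18

D1: 47  111  199  311  447
D2: 64  88  112  136
D3: 24  24  24
The third differences are constant at 24.
Work back: 64 − 24 = 40;  47 − 40 = 7;  -11 − 7 = -18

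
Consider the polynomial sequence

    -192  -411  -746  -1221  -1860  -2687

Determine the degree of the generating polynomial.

3

First differences: -219, -335, -475, -639, -827
Second differences: -116, -140, -164, -188
Third differences: -24, -24, -24
The third differences are constant, so the polynomial has degree 3.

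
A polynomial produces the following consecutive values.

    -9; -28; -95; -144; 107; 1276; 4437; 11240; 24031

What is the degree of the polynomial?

First differences: -19, -67, -49, 251, 1169, 3161, 6803, 12791
Second differences: -48, 18, 300, 918, 1992, 3642, 5988
Third differences: 66, 282, 618, 1074, 1650, 2346
Fourth differences: 216, 336, 456, 576, 696
Fifth differences: 120, 120, 120, 120
The fifth differences are constant, so the polynomial has degree 5.

5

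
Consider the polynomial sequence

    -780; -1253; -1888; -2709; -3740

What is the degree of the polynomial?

-473, -635, -821, -1031
-162, -186, -210
-24, -24
The third differences are constant, so the polynomial has degree 3.

3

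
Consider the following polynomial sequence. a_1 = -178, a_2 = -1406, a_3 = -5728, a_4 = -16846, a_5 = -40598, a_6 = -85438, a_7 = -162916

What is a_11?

-1165448

D1: -1228 , -4322 , -11118 , -23752 , -44840 , -77478
D2: -3094 , -6796 , -12634 , -21088 , -32638
D3: -3702 , -5838 , -8454 , -11550
D4: -2136 , -2616 , -3096
D5: -480 , -480
The fifth differences are constant (-480).
-3096 − 480 = -3576;  -11550 − 3576 = -15126;  -32638 − 15126 = -47764;  -77478 − 47764 = -125242;  -162916 − 125242 = -288158
-3576 − 480 = -4056;  -15126 − 4056 = -19182;  -47764 − 19182 = -66946;  -125242 − 66946 = -192188;  -288158 − 192188 = -480346
-4056 − 480 = -4536;  -19182 − 4536 = -23718;  -66946 − 23718 = -90664;  -192188 − 90664 = -282852;  -480346 − 282852 = -763198
-4536 − 480 = -5016;  -23718 − 5016 = -28734;  -90664 − 28734 = -119398;  -282852 − 119398 = -402250;  -763198 − 402250 = -1165448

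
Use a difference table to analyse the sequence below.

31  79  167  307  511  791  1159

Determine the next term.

1627

D1: 48, 88, 140, 204, 280, 368
D2: 40, 52, 64, 76, 88
D3: 12, 12, 12, 12
Third differences constant at 12.
88 + 12 = 100;  368 + 100 = 468;  1159 + 468 = 1627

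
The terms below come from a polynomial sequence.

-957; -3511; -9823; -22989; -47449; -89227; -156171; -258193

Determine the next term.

Δ: -2554  -6312  -13166  -24460  -41778  -66944  -102022
Δ²: -3758  -6854  -11294  -17318  -25166  -35078
Δ³: -3096  -4440  -6024  -7848  -9912
Δ⁴: -1344  -1584  -1824  -2064
Δ⁵: -240  -240  -240
The fifth differences are constant (-240).
-2064 − 240 = -2304;  -9912 − 2304 = -12216;  -35078 − 12216 = -47294;  -102022 − 47294 = -149316;  -258193 − 149316 = -407509

-407509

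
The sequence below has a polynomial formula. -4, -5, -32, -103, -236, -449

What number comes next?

Δ: -1 , -27 , -71 , -133 , -213
Δ²: -26 , -44 , -62 , -80
Δ³: -18 , -18 , -18
Third differences constant at -18.
-80 − 18 = -98;  -213 − 98 = -311;  -449 − 311 = -760

-760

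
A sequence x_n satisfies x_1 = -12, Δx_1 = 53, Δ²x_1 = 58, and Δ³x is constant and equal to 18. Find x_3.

Build the table forward from the leading diagonal:
D3: 18  18  18
D2: 58  76  94
D1: 53  111  187
x: -12  41  152

152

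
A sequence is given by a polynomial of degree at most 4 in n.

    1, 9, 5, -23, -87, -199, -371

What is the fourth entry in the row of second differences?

-48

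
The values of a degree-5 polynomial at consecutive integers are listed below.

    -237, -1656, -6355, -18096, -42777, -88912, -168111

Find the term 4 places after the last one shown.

-1182987

Δ: -1419, -4699, -11741, -24681, -46135, -79199
Δ²: -3280, -7042, -12940, -21454, -33064
Δ³: -3762, -5898, -8514, -11610
Δ⁴: -2136, -2616, -3096
Δ⁵: -480, -480
Fifth differences constant at -480.
-3096 − 480 = -3576;  -11610 − 3576 = -15186;  -33064 − 15186 = -48250;  -79199 − 48250 = -127449;  -168111 − 127449 = -295560
-3576 − 480 = -4056;  -15186 − 4056 = -19242;  -48250 − 19242 = -67492;  -127449 − 67492 = -194941;  -295560 − 194941 = -490501
-4056 − 480 = -4536;  -19242 − 4536 = -23778;  -67492 − 23778 = -91270;  -194941 − 91270 = -286211;  -490501 − 286211 = -776712
-4536 − 480 = -5016;  -23778 − 5016 = -28794;  -91270 − 28794 = -120064;  -286211 − 120064 = -406275;  -776712 − 406275 = -1182987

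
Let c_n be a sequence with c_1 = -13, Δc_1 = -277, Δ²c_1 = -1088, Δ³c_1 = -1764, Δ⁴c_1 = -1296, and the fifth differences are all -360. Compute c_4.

-5872

Build the table forward from the leading diagonal:
D5: -360  -360  -360  -360
D4: -1296  -1656  -2016  -2376
D3: -1764  -3060  -4716  -6732
D2: -1088  -2852  -5912  -10628
D1: -277  -1365  -4217  -10129
c: -13  -290  -1655  -5872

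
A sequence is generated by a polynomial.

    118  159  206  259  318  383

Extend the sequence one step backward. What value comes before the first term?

First differences: 41, 47, 53, 59, 65
Second differences: 6, 6, 6, 6
The second differences are constant at 6.
Work back: 41 − 6 = 35;  118 − 35 = 83

83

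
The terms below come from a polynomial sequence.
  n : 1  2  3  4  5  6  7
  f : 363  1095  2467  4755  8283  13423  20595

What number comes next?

30267

Δ: 732 , 1372 , 2288 , 3528 , 5140 , 7172
Δ²: 640 , 916 , 1240 , 1612 , 2032
Δ³: 276 , 324 , 372 , 420
Δ⁴: 48 , 48 , 48
Constant fourth difference = 48, so extend:
420 + 48 = 468;  2032 + 468 = 2500;  7172 + 2500 = 9672;  20595 + 9672 = 30267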